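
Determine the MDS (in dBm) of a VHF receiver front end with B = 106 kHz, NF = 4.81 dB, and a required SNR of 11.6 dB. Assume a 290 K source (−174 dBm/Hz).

−107.3 dBm

Sensitivity = −174 + 10 log₁₀(B) + NF + SNR_min
= −174 + 50.25 + 4.81 + 11.6
= −107.34 dBm → −107.3 dBm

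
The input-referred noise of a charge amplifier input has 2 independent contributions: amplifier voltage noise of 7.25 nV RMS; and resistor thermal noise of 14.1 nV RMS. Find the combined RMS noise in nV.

15.9 nV

Uncorrelated sources add in power (mean-square): V_tot = √(ΣV_i²)
V_tot = √[(7.25×10⁻⁹)² + (1.41×10⁻⁸)²] = 1.59×10⁻⁸ V = 15.9 nV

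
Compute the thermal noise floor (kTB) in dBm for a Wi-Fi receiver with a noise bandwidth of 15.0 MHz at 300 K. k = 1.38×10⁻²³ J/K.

−102.1 dBm

P_n = kTB = 1.38×10⁻²³ × 300 × 1.50×10⁷ = 6.21×10⁻¹⁴ W
In dBm: 10 log₁₀(6.21×10⁻¹⁴ / 10⁻³) = −102.1 dBm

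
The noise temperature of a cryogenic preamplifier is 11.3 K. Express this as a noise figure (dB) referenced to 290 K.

F = 1 + T_e/T₀ = 1 + 11.3/290 = 1.03897
NF = 10 log₁₀(1.03897) = 0.166 dB

0.166 dB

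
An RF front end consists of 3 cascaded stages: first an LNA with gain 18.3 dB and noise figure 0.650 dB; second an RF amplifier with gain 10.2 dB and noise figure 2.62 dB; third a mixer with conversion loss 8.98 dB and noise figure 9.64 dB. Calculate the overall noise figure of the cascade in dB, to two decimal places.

0.74 dB

Convert to linear (a loss of L dB is a gain of −L dB): F_i = 10^(NF_i/10), G_i = 10^(G_i,dB/10)
  Stage 1: F_1 = 10^(0.650/10) = 1.161, G_1 = 10^(18.3/10) = 67.61
  Stage 2: F_2 = 10^(2.62/10) = 1.828, G_2 = 10^(10.2/10) = 10.47
  Stage 3: F_3 = 10^(9.64/10) = 9.204, G_3 = 10^(−8.98/10) = 0.1265
Friis cascade:
  F = 1.161 + (1.828 − 1)/67.61 + (9.204 − 1)/707.9 = 1.185
NF = 10 log₁₀(1.185) = 0.74 dB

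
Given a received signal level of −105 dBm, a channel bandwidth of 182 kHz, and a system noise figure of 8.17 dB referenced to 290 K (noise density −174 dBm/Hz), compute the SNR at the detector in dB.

8.2 dB

Noise floor: N = −174 + 10 log₁₀(B) + NF
10 log₁₀(1.82×10⁵) = 52.6 dB
N = −174 + 52.6 + 8.17 = −113.23 dBm
SNR = P_sig − N = −105 − (−113.23) = 8.23 dB → 8.2 dB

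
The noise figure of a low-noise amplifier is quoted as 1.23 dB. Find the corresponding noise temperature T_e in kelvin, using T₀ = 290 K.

F = 10^(1.23/10) = 1.32739
T_e = (F − 1)·T₀ = (1.32739 − 1) × 290 = 94.9 K

94.9 K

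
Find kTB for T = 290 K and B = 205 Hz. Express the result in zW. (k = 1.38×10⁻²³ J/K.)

820 zW

P_n = kTB = 1.38×10⁻²³ × 290 × 2.05×10² = 8.20×10⁻¹⁹ W = 820 zW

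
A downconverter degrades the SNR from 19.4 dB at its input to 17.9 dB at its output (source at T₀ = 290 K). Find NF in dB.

NF (dB) = SNR_in(dB) − SNR_out(dB) when the source is at T₀
NF = 19.4 − 17.9 = 1.5 dB

1.5 dB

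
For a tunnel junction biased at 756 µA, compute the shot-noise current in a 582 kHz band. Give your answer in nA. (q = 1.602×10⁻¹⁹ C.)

I_n = √(2qI·B)
2qI·B = 2 × 1.602×10⁻¹⁹ × 7.56×10⁻⁴ × 5.82×10⁵ = 1.41×10⁻¹⁶ A²
I_n = √(1.41×10⁻¹⁶) = 1.19×10⁻⁸ A = 11.9 nA

11.9 nA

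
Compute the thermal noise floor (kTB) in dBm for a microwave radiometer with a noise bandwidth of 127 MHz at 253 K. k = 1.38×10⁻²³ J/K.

−93.5 dBm

P_n = kTB = 1.38×10⁻²³ × 253 × 1.27×10⁸ = 4.43×10⁻¹³ W
In dBm: 10 log₁₀(4.43×10⁻¹³ / 10⁻³) = −93.5 dBm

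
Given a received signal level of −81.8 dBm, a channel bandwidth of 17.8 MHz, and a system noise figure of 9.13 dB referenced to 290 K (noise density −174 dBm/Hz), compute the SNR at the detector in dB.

Noise floor: N = −174 + 10 log₁₀(B) + NF
10 log₁₀(1.78×10⁷) = 72.5 dB
N = −174 + 72.5 + 9.13 = −92.37 dBm
SNR = P_sig − N = −81.8 − (−92.37) = 10.57 dB → 10.6 dB

10.6 dB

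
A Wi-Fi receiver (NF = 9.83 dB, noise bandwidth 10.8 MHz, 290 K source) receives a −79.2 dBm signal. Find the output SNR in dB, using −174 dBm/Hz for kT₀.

14.6 dB

Noise floor: N = −174 + 10 log₁₀(B) + NF
10 log₁₀(1.08×10⁷) = 70.33 dB
N = −174 + 70.33 + 9.83 = −93.84 dBm
SNR = P_sig − N = −79.2 − (−93.84) = 14.64 dB → 14.6 dB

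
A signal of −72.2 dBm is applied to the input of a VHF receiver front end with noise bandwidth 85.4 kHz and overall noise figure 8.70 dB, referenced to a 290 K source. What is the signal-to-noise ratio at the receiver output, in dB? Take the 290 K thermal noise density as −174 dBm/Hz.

Noise floor: N = −174 + 10 log₁₀(B) + NF
10 log₁₀(8.54×10⁴) = 49.31 dB
N = −174 + 49.31 + 8.70 = −115.99 dBm
SNR = P_sig − N = −72.2 − (−115.99) = 43.79 dB → 43.8 dB

43.8 dB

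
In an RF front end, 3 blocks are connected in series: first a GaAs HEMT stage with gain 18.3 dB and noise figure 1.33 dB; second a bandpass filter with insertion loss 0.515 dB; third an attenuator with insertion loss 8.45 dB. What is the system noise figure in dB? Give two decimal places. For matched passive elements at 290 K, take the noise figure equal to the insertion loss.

1.64 dB

Convert to linear (a loss of L dB is a gain of −L dB): F_i = 10^(NF_i/10), G_i = 10^(G_i,dB/10)
  Stage 1: F_1 = 10^(1.33/10) = 1.358, G_1 = 10^(18.3/10) = 67.61
  Stage 2: F_2 = 10^(0.515/10) = 1.126, G_2 = 10^(−0.515/10) = 0.8882
  Stage 3: F_3 = 10^(8.45/10) = 6.998, G_3 = 10^(−8.45/10) = 0.1429
Friis cascade:
  F = 1.358 + (1.126 − 1)/67.61 + (6.998 − 1)/60.05 = 1.460
NF = 10 log₁₀(1.460) = 1.64 dB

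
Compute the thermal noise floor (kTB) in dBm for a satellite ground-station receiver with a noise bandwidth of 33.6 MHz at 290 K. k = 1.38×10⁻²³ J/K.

P_n = kTB = 1.38×10⁻²³ × 290 × 3.36×10⁷ = 1.34×10⁻¹³ W
In dBm: 10 log₁₀(1.34×10⁻¹³ / 10⁻³) = −98.7 dBm

−98.7 dBm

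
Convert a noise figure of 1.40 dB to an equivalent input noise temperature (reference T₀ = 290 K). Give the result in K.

110 K

F = 10^(1.40/10) = 1.38038
T_e = (F − 1)·T₀ = (1.38038 − 1) × 290 = 110 K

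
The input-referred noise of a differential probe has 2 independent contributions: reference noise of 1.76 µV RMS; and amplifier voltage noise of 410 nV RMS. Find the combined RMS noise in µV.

Uncorrelated sources add in power (mean-square): V_tot = √(ΣV_i²)
V_tot = √[(1.76×10⁻⁶)² + (4.10×10⁻⁷)²] = 1.81×10⁻⁶ V = 1.81 µV

1.81 µV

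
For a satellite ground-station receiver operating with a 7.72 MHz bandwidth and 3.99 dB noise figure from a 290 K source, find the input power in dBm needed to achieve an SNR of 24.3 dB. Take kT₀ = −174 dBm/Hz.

Sensitivity = −174 + 10 log₁₀(B) + NF + SNR_min
= −174 + 68.88 + 3.99 + 24.3
= −76.83 dBm → −76.8 dBm

−76.8 dBm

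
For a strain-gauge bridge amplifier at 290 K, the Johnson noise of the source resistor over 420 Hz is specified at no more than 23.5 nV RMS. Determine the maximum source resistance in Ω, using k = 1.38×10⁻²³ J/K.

82.1 Ω

Johnson–Nyquist: V_n = √(4kTRB) ⇒ R = V_n² / (4kTB)
4kTB = 4 × 1.38×10⁻²³ × 290 × 4.20×10² = 6.72×10⁻¹⁸
R = (2.35×10⁻⁸)² / 6.72×10⁻¹⁸ = 8.21×10¹ Ω = 82.1 Ω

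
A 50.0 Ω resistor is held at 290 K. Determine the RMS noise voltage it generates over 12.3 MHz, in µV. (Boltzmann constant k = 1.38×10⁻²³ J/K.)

V_n = √(4kTRB)
4kTRB = 4 × 1.38×10⁻²³ × 290 × 5.00×10¹ × 1.23×10⁷ = 9.84×10⁻¹² V²
V_n = √(9.84×10⁻¹²) = 3.14×10⁻⁶ V = 3.14 µV

3.14 µV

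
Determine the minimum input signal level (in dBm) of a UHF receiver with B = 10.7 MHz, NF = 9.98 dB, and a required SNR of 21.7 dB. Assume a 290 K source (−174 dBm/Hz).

Sensitivity = −174 + 10 log₁₀(B) + NF + SNR_min
= −174 + 70.29 + 9.98 + 21.7
= −72.03 dBm → −72.0 dBm

−72.0 dBm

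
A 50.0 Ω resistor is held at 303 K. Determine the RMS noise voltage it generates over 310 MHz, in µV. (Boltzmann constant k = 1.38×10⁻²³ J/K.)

16.1 µV

V_n = √(4kTRB)
4kTRB = 4 × 1.38×10⁻²³ × 303 × 5.00×10¹ × 3.10×10⁸ = 2.59×10⁻¹⁰ V²
V_n = √(2.59×10⁻¹⁰) = 1.61×10⁻⁵ V = 16.1 µV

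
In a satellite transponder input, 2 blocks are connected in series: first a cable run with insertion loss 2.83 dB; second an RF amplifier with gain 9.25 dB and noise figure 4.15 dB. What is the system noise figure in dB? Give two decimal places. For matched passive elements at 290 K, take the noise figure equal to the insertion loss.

6.98 dB

Convert to linear (a loss of L dB is a gain of −L dB): F_i = 10^(NF_i/10), G_i = 10^(G_i,dB/10)
  Stage 1: F_1 = 10^(2.83/10) = 1.919, G_1 = 10^(−2.83/10) = 0.5212
  Stage 2: F_2 = 10^(4.15/10) = 2.600, G_2 = 10^(9.25/10) = 8.414
Friis cascade:
  F = 1.919 + (2.600 − 1)/0.5212 = 4.989
NF = 10 log₁₀(4.989) = 6.98 dB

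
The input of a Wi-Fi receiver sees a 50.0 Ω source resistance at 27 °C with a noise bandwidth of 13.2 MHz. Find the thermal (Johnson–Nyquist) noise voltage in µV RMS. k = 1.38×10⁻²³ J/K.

3.31 µV

T = 27 °C + 273.15 = 300.15 K
V_n = √(4kTRB)
4kTRB = 4 × 1.38×10⁻²³ × 300.15 × 5.00×10¹ × 1.32×10⁷ = 1.09×10⁻¹¹ V²
V_n = √(1.09×10⁻¹¹) = 3.31×10⁻⁶ V = 3.31 µV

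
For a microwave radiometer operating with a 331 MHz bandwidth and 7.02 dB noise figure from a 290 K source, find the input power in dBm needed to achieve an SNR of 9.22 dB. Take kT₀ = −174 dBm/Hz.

−72.6 dBm

Sensitivity = −174 + 10 log₁₀(B) + NF + SNR_min
= −174 + 85.2 + 7.02 + 9.22
= −72.56 dBm → −72.6 dBm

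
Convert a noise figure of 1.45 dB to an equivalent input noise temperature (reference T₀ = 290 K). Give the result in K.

115 K

F = 10^(1.45/10) = 1.39637
T_e = (F − 1)·T₀ = (1.39637 − 1) × 290 = 115 K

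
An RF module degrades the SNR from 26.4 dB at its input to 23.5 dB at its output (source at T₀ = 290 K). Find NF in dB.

NF (dB) = SNR_in(dB) − SNR_out(dB) when the source is at T₀
NF = 26.4 − 23.5 = 2.9 dB

2.9 dB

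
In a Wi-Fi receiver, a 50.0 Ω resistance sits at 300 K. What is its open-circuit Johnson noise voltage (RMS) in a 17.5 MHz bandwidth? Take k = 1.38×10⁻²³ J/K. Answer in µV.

V_n = √(4kTRB)
4kTRB = 4 × 1.38×10⁻²³ × 300 × 5.00×10¹ × 1.75×10⁷ = 1.45×10⁻¹¹ V²
V_n = √(1.45×10⁻¹¹) = 3.81×10⁻⁶ V = 3.81 µV

3.81 µV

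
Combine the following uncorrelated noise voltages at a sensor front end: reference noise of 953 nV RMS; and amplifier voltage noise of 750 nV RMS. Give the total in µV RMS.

Uncorrelated sources add in power (mean-square): V_tot = √(ΣV_i²)
V_tot = √[(9.53×10⁻⁷)² + (7.50×10⁻⁷)²] = 1.21×10⁻⁶ V = 1.21 µV

1.21 µV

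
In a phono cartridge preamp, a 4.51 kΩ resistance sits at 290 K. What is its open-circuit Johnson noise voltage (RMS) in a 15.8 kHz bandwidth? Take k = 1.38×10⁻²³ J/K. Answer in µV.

1.07 µV

V_n = √(4kTRB)
4kTRB = 4 × 1.38×10⁻²³ × 290 × 4.51×10³ × 1.58×10⁴ = 1.14×10⁻¹² V²
V_n = √(1.14×10⁻¹²) = 1.07×10⁻⁶ V = 1.07 µV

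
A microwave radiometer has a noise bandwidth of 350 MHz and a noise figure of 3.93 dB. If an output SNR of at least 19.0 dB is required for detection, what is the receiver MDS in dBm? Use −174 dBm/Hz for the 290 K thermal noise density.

Sensitivity = −174 + 10 log₁₀(B) + NF + SNR_min
= −174 + 85.44 + 3.93 + 19.0
= −65.63 dBm → −65.6 dBm

−65.6 dBm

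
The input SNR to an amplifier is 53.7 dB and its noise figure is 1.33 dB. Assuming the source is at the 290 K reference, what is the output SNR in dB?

52.37 dB

By definition F = SNR_in/SNR_out, so in dB: SNR_out = SNR_in − NF
SNR_out = 53.7 − 1.33 = 52.37 dB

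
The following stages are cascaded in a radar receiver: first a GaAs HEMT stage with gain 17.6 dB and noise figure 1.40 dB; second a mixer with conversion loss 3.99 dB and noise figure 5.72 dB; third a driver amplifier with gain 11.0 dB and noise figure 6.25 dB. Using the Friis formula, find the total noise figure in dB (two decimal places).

1.95 dB

Convert to linear (a loss of L dB is a gain of −L dB): F_i = 10^(NF_i/10), G_i = 10^(G_i,dB/10)
  Stage 1: F_1 = 10^(1.40/10) = 1.380, G_1 = 10^(17.6/10) = 57.54
  Stage 2: F_2 = 10^(5.72/10) = 3.733, G_2 = 10^(−3.99/10) = 0.3990
  Stage 3: F_3 = 10^(6.25/10) = 4.217, G_3 = 10^(11.0/10) = 12.59
Friis cascade:
  F = 1.380 + (3.733 − 1)/57.54 + (4.217 − 1)/22.96 = 1.568
NF = 10 log₁₀(1.568) = 1.95 dB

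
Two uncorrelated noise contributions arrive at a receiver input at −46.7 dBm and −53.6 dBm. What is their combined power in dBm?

−45.9 dBm

Convert to linear, add, convert back:
P₁ = 2.14×10⁻⁸ W, P₂ = 4.37×10⁻⁹ W
P_tot = 2.57×10⁻⁸ W → 10 log₁₀(P_tot / 10⁻³) = −45.9 dBm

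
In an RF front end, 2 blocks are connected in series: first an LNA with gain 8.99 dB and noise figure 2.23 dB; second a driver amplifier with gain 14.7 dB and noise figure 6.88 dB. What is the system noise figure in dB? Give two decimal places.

3.34 dB

Convert to linear (a loss of L dB is a gain of −L dB): F_i = 10^(NF_i/10), G_i = 10^(G_i,dB/10)
  Stage 1: F_1 = 10^(2.23/10) = 1.671, G_1 = 10^(8.99/10) = 7.925
  Stage 2: F_2 = 10^(6.88/10) = 4.875, G_2 = 10^(14.7/10) = 29.51
Friis cascade:
  F = 1.671 + (4.875 − 1)/7.925 = 2.160
NF = 10 log₁₀(2.160) = 3.34 dB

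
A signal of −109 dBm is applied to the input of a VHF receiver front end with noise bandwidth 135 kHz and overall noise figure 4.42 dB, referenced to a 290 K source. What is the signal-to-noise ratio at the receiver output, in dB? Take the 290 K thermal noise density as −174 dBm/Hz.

9.3 dB

Noise floor: N = −174 + 10 log₁₀(B) + NF
10 log₁₀(1.35×10⁵) = 51.3 dB
N = −174 + 51.3 + 4.42 = −118.28 dBm
SNR = P_sig − N = −109 − (−118.28) = 9.28 dB → 9.3 dB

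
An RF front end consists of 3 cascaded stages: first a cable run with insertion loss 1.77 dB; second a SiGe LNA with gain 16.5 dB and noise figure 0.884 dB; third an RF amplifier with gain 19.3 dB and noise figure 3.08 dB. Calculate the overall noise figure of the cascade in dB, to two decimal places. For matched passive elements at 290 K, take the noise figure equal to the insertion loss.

2.74 dB

Convert to linear (a loss of L dB is a gain of −L dB): F_i = 10^(NF_i/10), G_i = 10^(G_i,dB/10)
  Stage 1: F_1 = 10^(1.77/10) = 1.503, G_1 = 10^(−1.77/10) = 0.6653
  Stage 2: F_2 = 10^(0.884/10) = 1.226, G_2 = 10^(16.5/10) = 44.67
  Stage 3: F_3 = 10^(3.08/10) = 2.032, G_3 = 10^(19.3/10) = 85.11
Friis cascade:
  F = 1.503 + (1.226 − 1)/0.6653 + (2.032 − 1)/29.72 = 1.877
NF = 10 log₁₀(1.877) = 2.74 dB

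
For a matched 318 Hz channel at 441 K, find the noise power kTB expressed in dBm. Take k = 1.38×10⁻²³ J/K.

−147.1 dBm

P_n = kTB = 1.38×10⁻²³ × 441 × 3.18×10² = 1.94×10⁻¹⁸ W
In dBm: 10 log₁₀(1.94×10⁻¹⁸ / 10⁻³) = −147.1 dBm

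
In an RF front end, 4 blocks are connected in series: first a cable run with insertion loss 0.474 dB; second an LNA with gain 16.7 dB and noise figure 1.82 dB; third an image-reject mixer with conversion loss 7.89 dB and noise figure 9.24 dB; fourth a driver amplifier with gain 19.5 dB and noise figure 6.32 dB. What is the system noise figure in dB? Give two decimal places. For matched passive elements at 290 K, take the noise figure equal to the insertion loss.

Convert to linear (a loss of L dB is a gain of −L dB): F_i = 10^(NF_i/10), G_i = 10^(G_i,dB/10)
  Stage 1: F_1 = 10^(0.474/10) = 1.115, G_1 = 10^(−0.474/10) = 0.8966
  Stage 2: F_2 = 10^(1.82/10) = 1.521, G_2 = 10^(16.7/10) = 46.77
  Stage 3: F_3 = 10^(9.24/10) = 8.395, G_3 = 10^(−7.89/10) = 0.1626
  Stage 4: F_4 = 10^(6.32/10) = 4.285, G_4 = 10^(19.5/10) = 89.13
Friis cascade:
  F = 1.115 + (1.521 − 1)/0.8966 + (8.395 − 1)/41.94 + (4.285 − 1)/6.817 = 2.354
NF = 10 log₁₀(2.354) = 3.72 dB

3.72 dB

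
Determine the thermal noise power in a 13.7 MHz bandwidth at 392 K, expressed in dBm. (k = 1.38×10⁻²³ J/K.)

P_n = kTB = 1.38×10⁻²³ × 392 × 1.37×10⁷ = 7.41×10⁻¹⁴ W
In dBm: 10 log₁₀(7.41×10⁻¹⁴ / 10⁻³) = −101.3 dBm

−101.3 dBm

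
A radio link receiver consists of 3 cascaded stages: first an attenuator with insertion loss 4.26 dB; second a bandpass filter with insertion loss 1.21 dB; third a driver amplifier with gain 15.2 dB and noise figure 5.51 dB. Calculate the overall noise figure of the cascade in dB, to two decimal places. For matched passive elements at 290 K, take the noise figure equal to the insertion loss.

Convert to linear (a loss of L dB is a gain of −L dB): F_i = 10^(NF_i/10), G_i = 10^(G_i,dB/10)
  Stage 1: F_1 = 10^(4.26/10) = 2.667, G_1 = 10^(−4.26/10) = 0.3750
  Stage 2: F_2 = 10^(1.21/10) = 1.321, G_2 = 10^(−1.21/10) = 0.7568
  Stage 3: F_3 = 10^(5.51/10) = 3.556, G_3 = 10^(15.2/10) = 33.11
Friis cascade:
  F = 2.667 + (1.321 − 1)/0.3750 + (3.556 − 1)/0.2838 = 12.53
NF = 10 log₁₀(12.53) = 10.98 dB

10.98 dB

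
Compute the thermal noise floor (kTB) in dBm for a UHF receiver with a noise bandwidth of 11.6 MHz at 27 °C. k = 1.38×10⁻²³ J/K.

T = 27 °C + 273.15 = 300.15 K
P_n = kTB = 1.38×10⁻²³ × 300.15 × 1.16×10⁷ = 4.80×10⁻¹⁴ W
In dBm: 10 log₁₀(4.80×10⁻¹⁴ / 10⁻³) = −103.2 dBm

−103.2 dBm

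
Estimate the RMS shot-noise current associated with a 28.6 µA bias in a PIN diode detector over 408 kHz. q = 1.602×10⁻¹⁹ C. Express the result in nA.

I_n = √(2qI·B)
2qI·B = 2 × 1.602×10⁻¹⁹ × 2.86×10⁻⁵ × 4.08×10⁵ = 3.74×10⁻¹⁸ A²
I_n = √(3.74×10⁻¹⁸) = 1.93×10⁻⁹ A = 1.93 nA

1.93 nA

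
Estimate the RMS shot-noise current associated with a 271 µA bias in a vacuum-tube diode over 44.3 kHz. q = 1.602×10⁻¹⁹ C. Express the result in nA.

1.96 nA

I_n = √(2qI·B)
2qI·B = 2 × 1.602×10⁻¹⁹ × 2.71×10⁻⁴ × 4.43×10⁴ = 3.85×10⁻¹⁸ A²
I_n = √(3.85×10⁻¹⁸) = 1.96×10⁻⁹ A = 1.96 nA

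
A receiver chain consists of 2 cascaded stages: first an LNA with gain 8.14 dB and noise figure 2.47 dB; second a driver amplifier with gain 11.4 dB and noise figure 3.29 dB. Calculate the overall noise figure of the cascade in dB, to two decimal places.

Convert to linear (a loss of L dB is a gain of −L dB): F_i = 10^(NF_i/10), G_i = 10^(G_i,dB/10)
  Stage 1: F_1 = 10^(2.47/10) = 1.766, G_1 = 10^(8.14/10) = 6.516
  Stage 2: F_2 = 10^(3.29/10) = 2.133, G_2 = 10^(11.4/10) = 13.80
Friis cascade:
  F = 1.766 + (2.133 − 1)/6.516 = 1.940
NF = 10 log₁₀(1.940) = 2.88 dB

2.88 dB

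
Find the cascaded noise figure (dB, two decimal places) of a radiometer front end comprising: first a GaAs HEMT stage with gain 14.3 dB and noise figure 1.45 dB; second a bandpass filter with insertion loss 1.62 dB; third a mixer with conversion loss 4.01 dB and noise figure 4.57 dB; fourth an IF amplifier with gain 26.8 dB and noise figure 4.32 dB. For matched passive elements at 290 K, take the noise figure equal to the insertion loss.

Convert to linear (a loss of L dB is a gain of −L dB): F_i = 10^(NF_i/10), G_i = 10^(G_i,dB/10)
  Stage 1: F_1 = 10^(1.45/10) = 1.396, G_1 = 10^(14.3/10) = 26.92
  Stage 2: F_2 = 10^(1.62/10) = 1.452, G_2 = 10^(−1.62/10) = 0.6887
  Stage 3: F_3 = 10^(4.57/10) = 2.864, G_3 = 10^(−4.01/10) = 0.3972
  Stage 4: F_4 = 10^(4.32/10) = 2.704, G_4 = 10^(26.8/10) = 478.6
Friis cascade:
  F = 1.396 + (1.452 − 1)/26.92 + (2.864 − 1)/18.54 + (2.704 − 1)/7.362 = 1.745
NF = 10 log₁₀(1.745) = 2.42 dB

2.42 dB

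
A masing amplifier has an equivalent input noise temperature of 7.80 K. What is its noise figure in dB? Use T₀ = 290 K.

0.115 dB

F = 1 + T_e/T₀ = 1 + 7.80/290 = 1.0269
NF = 10 log₁₀(1.0269) = 0.115 dB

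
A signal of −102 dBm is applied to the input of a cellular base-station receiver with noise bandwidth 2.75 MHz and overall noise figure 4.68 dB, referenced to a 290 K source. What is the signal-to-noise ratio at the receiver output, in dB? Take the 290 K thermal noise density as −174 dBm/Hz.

2.9 dB

Noise floor: N = −174 + 10 log₁₀(B) + NF
10 log₁₀(2.75×10⁶) = 64.39 dB
N = −174 + 64.39 + 4.68 = −104.93 dBm
SNR = P_sig − N = −102 − (−104.93) = 2.93 dB → 2.9 dB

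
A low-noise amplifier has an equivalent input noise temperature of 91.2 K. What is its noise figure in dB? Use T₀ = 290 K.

1.19 dB

F = 1 + T_e/T₀ = 1 + 91.2/290 = 1.31448
NF = 10 log₁₀(1.31448) = 1.19 dB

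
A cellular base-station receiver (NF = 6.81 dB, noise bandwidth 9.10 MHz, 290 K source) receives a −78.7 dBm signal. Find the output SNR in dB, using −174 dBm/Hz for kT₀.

Noise floor: N = −174 + 10 log₁₀(B) + NF
10 log₁₀(9.10×10⁶) = 69.59 dB
N = −174 + 69.59 + 6.81 = −97.60 dBm
SNR = P_sig − N = −78.7 − (−97.60) = 18.90 dB → 18.9 dB

18.9 dB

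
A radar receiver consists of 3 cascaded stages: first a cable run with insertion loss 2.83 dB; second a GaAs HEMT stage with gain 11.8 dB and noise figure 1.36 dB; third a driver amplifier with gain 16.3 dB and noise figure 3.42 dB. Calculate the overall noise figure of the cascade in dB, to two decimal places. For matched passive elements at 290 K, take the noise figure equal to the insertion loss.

4.43 dB

Convert to linear (a loss of L dB is a gain of −L dB): F_i = 10^(NF_i/10), G_i = 10^(G_i,dB/10)
  Stage 1: F_1 = 10^(2.83/10) = 1.919, G_1 = 10^(−2.83/10) = 0.5212
  Stage 2: F_2 = 10^(1.36/10) = 1.368, G_2 = 10^(11.8/10) = 15.14
  Stage 3: F_3 = 10^(3.42/10) = 2.198, G_3 = 10^(16.3/10) = 42.66
Friis cascade:
  F = 1.919 + (1.368 − 1)/0.5212 + (2.198 − 1)/7.889 = 2.776
NF = 10 log₁₀(2.776) = 4.43 dB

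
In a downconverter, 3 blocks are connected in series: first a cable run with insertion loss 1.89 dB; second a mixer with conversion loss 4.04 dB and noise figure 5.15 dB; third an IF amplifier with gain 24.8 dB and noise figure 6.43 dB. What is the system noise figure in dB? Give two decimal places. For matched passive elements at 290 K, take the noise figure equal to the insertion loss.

Convert to linear (a loss of L dB is a gain of −L dB): F_i = 10^(NF_i/10), G_i = 10^(G_i,dB/10)
  Stage 1: F_1 = 10^(1.89/10) = 1.545, G_1 = 10^(−1.89/10) = 0.6471
  Stage 2: F_2 = 10^(5.15/10) = 3.273, G_2 = 10^(−4.04/10) = 0.3945
  Stage 3: F_3 = 10^(6.43/10) = 4.395, G_3 = 10^(24.8/10) = 302.0
Friis cascade:
  F = 1.545 + (3.273 − 1)/0.6471 + (4.395 − 1)/0.2553 = 18.36
NF = 10 log₁₀(18.36) = 12.64 dB

12.64 dB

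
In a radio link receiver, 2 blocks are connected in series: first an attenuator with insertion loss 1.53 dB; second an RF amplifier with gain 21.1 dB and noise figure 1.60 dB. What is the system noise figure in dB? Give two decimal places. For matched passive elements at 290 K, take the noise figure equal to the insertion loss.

Convert to linear (a loss of L dB is a gain of −L dB): F_i = 10^(NF_i/10), G_i = 10^(G_i,dB/10)
  Stage 1: F_1 = 10^(1.53/10) = 1.422, G_1 = 10^(−1.53/10) = 0.7031
  Stage 2: F_2 = 10^(1.60/10) = 1.445, G_2 = 10^(21.1/10) = 128.8
Friis cascade:
  F = 1.422 + (1.445 − 1)/0.7031 = 2.056
NF = 10 log₁₀(2.056) = 3.13 dB

3.13 dB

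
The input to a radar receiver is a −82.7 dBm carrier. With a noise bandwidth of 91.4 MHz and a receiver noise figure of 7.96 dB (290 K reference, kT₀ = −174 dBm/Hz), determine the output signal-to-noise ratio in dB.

Noise floor: N = −174 + 10 log₁₀(B) + NF
10 log₁₀(9.14×10⁷) = 79.61 dB
N = −174 + 79.61 + 7.96 = −86.43 dBm
SNR = P_sig − N = −82.7 − (−86.43) = 3.73 dB → 3.7 dB

3.7 dB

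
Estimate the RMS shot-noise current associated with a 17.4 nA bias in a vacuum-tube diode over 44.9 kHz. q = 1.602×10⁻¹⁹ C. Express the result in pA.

15.8 pA

I_n = √(2qI·B)
2qI·B = 2 × 1.602×10⁻¹⁹ × 1.74×10⁻⁸ × 4.49×10⁴ = 2.50×10⁻²² A²
I_n = √(2.50×10⁻²²) = 1.58×10⁻¹¹ A = 15.8 pA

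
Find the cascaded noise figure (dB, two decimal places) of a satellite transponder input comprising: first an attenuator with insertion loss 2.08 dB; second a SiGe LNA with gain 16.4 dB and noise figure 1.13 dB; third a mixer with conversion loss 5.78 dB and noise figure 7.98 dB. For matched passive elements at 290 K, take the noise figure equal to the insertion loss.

Convert to linear (a loss of L dB is a gain of −L dB): F_i = 10^(NF_i/10), G_i = 10^(G_i,dB/10)
  Stage 1: F_1 = 10^(2.08/10) = 1.614, G_1 = 10^(−2.08/10) = 0.6194
  Stage 2: F_2 = 10^(1.13/10) = 1.297, G_2 = 10^(16.4/10) = 43.65
  Stage 3: F_3 = 10^(7.98/10) = 6.281, G_3 = 10^(−5.78/10) = 0.2642
Friis cascade:
  F = 1.614 + (1.297 − 1)/0.6194 + (6.281 − 1)/27.04 = 2.289
NF = 10 log₁₀(2.289) = 3.60 dB

3.60 dB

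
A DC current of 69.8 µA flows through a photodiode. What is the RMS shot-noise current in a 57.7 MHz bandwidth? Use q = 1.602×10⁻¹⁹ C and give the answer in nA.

I_n = √(2qI·B)
2qI·B = 2 × 1.602×10⁻¹⁹ × 6.98×10⁻⁵ × 5.77×10⁷ = 1.29×10⁻¹⁵ A²
I_n = √(1.29×10⁻¹⁵) = 3.59×10⁻⁸ A = 35.9 nA

35.9 nA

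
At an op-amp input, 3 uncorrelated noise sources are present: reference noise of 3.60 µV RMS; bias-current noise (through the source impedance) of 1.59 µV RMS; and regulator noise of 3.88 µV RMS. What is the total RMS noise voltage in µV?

Uncorrelated sources add in power (mean-square): V_tot = √(ΣV_i²)
V_tot = √[(3.60×10⁻⁶)² + (1.59×10⁻⁶)² + (3.88×10⁻⁶)²] = 5.53×10⁻⁶ V = 5.53 µV

5.53 µV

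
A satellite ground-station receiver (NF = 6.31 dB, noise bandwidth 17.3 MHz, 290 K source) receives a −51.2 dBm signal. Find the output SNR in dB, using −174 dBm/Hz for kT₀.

Noise floor: N = −174 + 10 log₁₀(B) + NF
10 log₁₀(1.73×10⁷) = 72.38 dB
N = −174 + 72.38 + 6.31 = −95.31 dBm
SNR = P_sig − N = −51.2 − (−95.31) = 44.11 dB → 44.1 dB

44.1 dB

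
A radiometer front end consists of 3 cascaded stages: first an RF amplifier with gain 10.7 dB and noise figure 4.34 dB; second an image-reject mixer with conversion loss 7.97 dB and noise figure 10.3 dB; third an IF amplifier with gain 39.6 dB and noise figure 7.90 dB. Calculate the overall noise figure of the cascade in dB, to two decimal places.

7.99 dB

Convert to linear (a loss of L dB is a gain of −L dB): F_i = 10^(NF_i/10), G_i = 10^(G_i,dB/10)
  Stage 1: F_1 = 10^(4.34/10) = 2.716, G_1 = 10^(10.7/10) = 11.75
  Stage 2: F_2 = 10^(10.3/10) = 10.72, G_2 = 10^(−7.97/10) = 0.1596
  Stage 3: F_3 = 10^(7.90/10) = 6.166, G_3 = 10^(39.6/10) = 9120
Friis cascade:
  F = 2.716 + (10.72 − 1)/11.75 + (6.166 − 1)/1.875 = 6.299
NF = 10 log₁₀(6.299) = 7.99 dB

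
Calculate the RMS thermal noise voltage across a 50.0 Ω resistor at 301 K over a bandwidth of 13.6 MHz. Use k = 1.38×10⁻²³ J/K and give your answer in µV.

3.36 µV

V_n = √(4kTRB)
4kTRB = 4 × 1.38×10⁻²³ × 301 × 5.00×10¹ × 1.36×10⁷ = 1.13×10⁻¹¹ V²
V_n = √(1.13×10⁻¹¹) = 3.36×10⁻⁶ V = 3.36 µV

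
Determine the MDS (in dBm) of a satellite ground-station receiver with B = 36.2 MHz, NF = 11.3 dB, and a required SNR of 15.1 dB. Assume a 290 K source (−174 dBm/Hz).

Sensitivity = −174 + 10 log₁₀(B) + NF + SNR_min
= −174 + 75.59 + 11.3 + 15.1
= −72.01 dBm → −72.0 dBm

−72.0 dBm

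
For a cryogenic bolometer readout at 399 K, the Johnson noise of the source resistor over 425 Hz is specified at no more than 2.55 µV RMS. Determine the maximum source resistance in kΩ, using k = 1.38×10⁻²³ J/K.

695 kΩ

Johnson–Nyquist: V_n = √(4kTRB) ⇒ R = V_n² / (4kTB)
4kTB = 4 × 1.38×10⁻²³ × 399 × 4.25×10² = 9.36×10⁻¹⁸
R = (2.55×10⁻⁶)² / 9.36×10⁻¹⁸ = 6.95×10⁵ Ω = 695 kΩ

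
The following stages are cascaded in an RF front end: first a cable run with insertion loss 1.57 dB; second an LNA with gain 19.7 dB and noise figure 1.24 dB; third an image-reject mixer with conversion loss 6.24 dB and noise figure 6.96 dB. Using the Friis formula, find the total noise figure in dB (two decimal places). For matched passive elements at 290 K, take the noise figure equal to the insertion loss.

2.95 dB

Convert to linear (a loss of L dB is a gain of −L dB): F_i = 10^(NF_i/10), G_i = 10^(G_i,dB/10)
  Stage 1: F_1 = 10^(1.57/10) = 1.435, G_1 = 10^(−1.57/10) = 0.6966
  Stage 2: F_2 = 10^(1.24/10) = 1.330, G_2 = 10^(19.7/10) = 93.33
  Stage 3: F_3 = 10^(6.96/10) = 4.966, G_3 = 10^(−6.24/10) = 0.2377
Friis cascade:
  F = 1.435 + (1.330 − 1)/0.6966 + (4.966 − 1)/65.01 = 1.971
NF = 10 log₁₀(1.971) = 2.95 dB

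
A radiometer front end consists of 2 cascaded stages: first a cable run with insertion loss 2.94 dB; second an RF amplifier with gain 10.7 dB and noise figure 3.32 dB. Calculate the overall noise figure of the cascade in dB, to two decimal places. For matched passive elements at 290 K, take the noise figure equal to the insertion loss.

Convert to linear (a loss of L dB is a gain of −L dB): F_i = 10^(NF_i/10), G_i = 10^(G_i,dB/10)
  Stage 1: F_1 = 10^(2.94/10) = 1.968, G_1 = 10^(−2.94/10) = 0.5082
  Stage 2: F_2 = 10^(3.32/10) = 2.148, G_2 = 10^(10.7/10) = 11.75
Friis cascade:
  F = 1.968 + (2.148 − 1)/0.5082 = 4.227
NF = 10 log₁₀(4.227) = 6.26 dB

6.26 dB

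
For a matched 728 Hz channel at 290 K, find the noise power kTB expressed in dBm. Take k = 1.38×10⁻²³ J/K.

−145.4 dBm

P_n = kTB = 1.38×10⁻²³ × 290 × 7.28×10² = 2.91×10⁻¹⁸ W
In dBm: 10 log₁₀(2.91×10⁻¹⁸ / 10⁻³) = −145.4 dBm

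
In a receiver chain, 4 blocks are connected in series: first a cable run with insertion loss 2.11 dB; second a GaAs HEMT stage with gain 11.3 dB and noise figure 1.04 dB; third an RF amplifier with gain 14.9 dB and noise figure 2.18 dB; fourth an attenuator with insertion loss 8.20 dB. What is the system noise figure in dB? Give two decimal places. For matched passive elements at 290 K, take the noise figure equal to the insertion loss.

3.36 dB

Convert to linear (a loss of L dB is a gain of −L dB): F_i = 10^(NF_i/10), G_i = 10^(G_i,dB/10)
  Stage 1: F_1 = 10^(2.11/10) = 1.626, G_1 = 10^(−2.11/10) = 0.6152
  Stage 2: F_2 = 10^(1.04/10) = 1.271, G_2 = 10^(11.3/10) = 13.49
  Stage 3: F_3 = 10^(2.18/10) = 1.652, G_3 = 10^(14.9/10) = 30.90
  Stage 4: F_4 = 10^(8.20/10) = 6.607, G_4 = 10^(−8.20/10) = 0.1514
Friis cascade:
  F = 1.626 + (1.271 − 1)/0.6152 + (1.652 − 1)/8.299 + (6.607 − 1)/256.4 = 2.166
NF = 10 log₁₀(2.166) = 3.36 dB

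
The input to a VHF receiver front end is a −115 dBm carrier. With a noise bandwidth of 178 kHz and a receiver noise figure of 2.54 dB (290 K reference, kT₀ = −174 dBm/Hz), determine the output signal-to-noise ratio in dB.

Noise floor: N = −174 + 10 log₁₀(B) + NF
10 log₁₀(1.78×10⁵) = 52.5 dB
N = −174 + 52.5 + 2.54 = −118.96 dBm
SNR = P_sig − N = −115 − (−118.96) = 3.96 dB → 4.0 dB

4.0 dB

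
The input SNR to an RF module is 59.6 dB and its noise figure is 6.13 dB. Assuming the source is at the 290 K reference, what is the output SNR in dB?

By definition F = SNR_in/SNR_out, so in dB: SNR_out = SNR_in − NF
SNR_out = 59.6 − 6.13 = 53.47 dB

53.47 dB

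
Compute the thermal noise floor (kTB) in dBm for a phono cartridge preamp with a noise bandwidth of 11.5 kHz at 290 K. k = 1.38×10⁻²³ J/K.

P_n = kTB = 1.38×10⁻²³ × 290 × 1.15×10⁴ = 4.60×10⁻¹⁷ W
In dBm: 10 log₁₀(4.60×10⁻¹⁷ / 10⁻³) = −133.4 dBm

−133.4 dBm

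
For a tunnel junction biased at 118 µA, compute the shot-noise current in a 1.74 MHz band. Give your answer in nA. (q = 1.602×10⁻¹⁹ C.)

I_n = √(2qI·B)
2qI·B = 2 × 1.602×10⁻¹⁹ × 1.18×10⁻⁴ × 1.74×10⁶ = 6.58×10⁻¹⁷ A²
I_n = √(6.58×10⁻¹⁷) = 8.11×10⁻⁹ A = 8.11 nA

8.11 nA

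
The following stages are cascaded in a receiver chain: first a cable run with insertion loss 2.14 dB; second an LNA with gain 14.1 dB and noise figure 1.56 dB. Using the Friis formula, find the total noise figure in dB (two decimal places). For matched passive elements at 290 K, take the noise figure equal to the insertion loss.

3.70 dB

Convert to linear (a loss of L dB is a gain of −L dB): F_i = 10^(NF_i/10), G_i = 10^(G_i,dB/10)
  Stage 1: F_1 = 10^(2.14/10) = 1.637, G_1 = 10^(−2.14/10) = 0.6109
  Stage 2: F_2 = 10^(1.56/10) = 1.432, G_2 = 10^(14.1/10) = 25.70
Friis cascade:
  F = 1.637 + (1.432 − 1)/0.6109 = 2.344
NF = 10 log₁₀(2.344) = 3.70 dB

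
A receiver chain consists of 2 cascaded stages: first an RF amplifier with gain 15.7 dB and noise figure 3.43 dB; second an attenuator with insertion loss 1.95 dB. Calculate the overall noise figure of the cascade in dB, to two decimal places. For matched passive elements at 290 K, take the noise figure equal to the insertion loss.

3.46 dB

Convert to linear (a loss of L dB is a gain of −L dB): F_i = 10^(NF_i/10), G_i = 10^(G_i,dB/10)
  Stage 1: F_1 = 10^(3.43/10) = 2.203, G_1 = 10^(15.7/10) = 37.15
  Stage 2: F_2 = 10^(1.95/10) = 1.567, G_2 = 10^(−1.95/10) = 0.6383
Friis cascade:
  F = 2.203 + (1.567 − 1)/37.15 = 2.218
NF = 10 log₁₀(2.218) = 3.46 dB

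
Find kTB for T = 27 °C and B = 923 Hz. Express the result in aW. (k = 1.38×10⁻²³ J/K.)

T = 27 °C + 273.15 = 300.15 K
P_n = kTB = 1.38×10⁻²³ × 300.15 × 9.23×10² = 3.82×10⁻¹⁸ W = 3.82 aW

3.82 aW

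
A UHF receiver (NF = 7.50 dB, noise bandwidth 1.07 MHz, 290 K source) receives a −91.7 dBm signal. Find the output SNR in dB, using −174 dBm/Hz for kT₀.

Noise floor: N = −174 + 10 log₁₀(B) + NF
10 log₁₀(1.07×10⁶) = 60.29 dB
N = −174 + 60.29 + 7.50 = −106.21 dBm
SNR = P_sig − N = −91.7 − (−106.21) = 14.51 dB → 14.5 dB

14.5 dB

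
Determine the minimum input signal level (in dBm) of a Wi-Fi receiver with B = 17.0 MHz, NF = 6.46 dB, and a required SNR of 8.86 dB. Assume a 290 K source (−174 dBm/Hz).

Sensitivity = −174 + 10 log₁₀(B) + NF + SNR_min
= −174 + 72.3 + 6.46 + 8.86
= −86.38 dBm → −86.4 dBm

−86.4 dBm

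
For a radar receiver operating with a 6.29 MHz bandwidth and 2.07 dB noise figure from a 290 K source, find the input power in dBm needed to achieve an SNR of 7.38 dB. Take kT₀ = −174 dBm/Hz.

Sensitivity = −174 + 10 log₁₀(B) + NF + SNR_min
= −174 + 67.99 + 2.07 + 7.38
= −96.56 dBm → −96.6 dBm

−96.6 dBm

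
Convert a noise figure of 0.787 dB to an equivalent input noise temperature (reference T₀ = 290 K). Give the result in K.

57.6 K

F = 10^(0.787/10) = 1.19867
T_e = (F − 1)·T₀ = (1.19867 − 1) × 290 = 57.6 K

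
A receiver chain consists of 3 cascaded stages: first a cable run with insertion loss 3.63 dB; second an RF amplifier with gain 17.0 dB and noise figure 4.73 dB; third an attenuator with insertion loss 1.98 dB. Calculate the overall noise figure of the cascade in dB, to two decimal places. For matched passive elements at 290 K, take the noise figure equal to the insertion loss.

Convert to linear (a loss of L dB is a gain of −L dB): F_i = 10^(NF_i/10), G_i = 10^(G_i,dB/10)
  Stage 1: F_1 = 10^(3.63/10) = 2.307, G_1 = 10^(−3.63/10) = 0.4335
  Stage 2: F_2 = 10^(4.73/10) = 2.972, G_2 = 10^(17.0/10) = 50.12
  Stage 3: F_3 = 10^(1.98/10) = 1.578, G_3 = 10^(−1.98/10) = 0.6339
Friis cascade:
  F = 2.307 + (2.972 − 1)/0.4335 + (1.578 − 1)/21.73 = 6.881
NF = 10 log₁₀(6.881) = 8.38 dB

8.38 dB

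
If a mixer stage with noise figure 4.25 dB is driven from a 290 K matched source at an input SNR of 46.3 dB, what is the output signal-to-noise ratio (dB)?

By definition F = SNR_in/SNR_out, so in dB: SNR_out = SNR_in − NF
SNR_out = 46.3 − 4.25 = 42.05 dB

42.05 dB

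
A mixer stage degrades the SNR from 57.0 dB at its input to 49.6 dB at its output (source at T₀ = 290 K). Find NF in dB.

NF (dB) = SNR_in(dB) − SNR_out(dB) when the source is at T₀
NF = 57.0 − 49.6 = 7.4 dB

7.4 dB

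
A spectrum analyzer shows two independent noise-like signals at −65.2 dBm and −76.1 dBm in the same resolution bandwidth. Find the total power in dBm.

Convert to linear, add, convert back:
P₁ = 3.02×10⁻¹⁰ W, P₂ = 2.45×10⁻¹¹ W
P_tot = 3.27×10⁻¹⁰ W → 10 log₁₀(P_tot / 10⁻³) = −64.9 dBm

−64.9 dBm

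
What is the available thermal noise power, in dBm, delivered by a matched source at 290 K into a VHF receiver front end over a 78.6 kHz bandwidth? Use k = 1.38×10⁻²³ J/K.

P_n = kTB = 1.38×10⁻²³ × 290 × 7.86×10⁴ = 3.15×10⁻¹⁶ W
In dBm: 10 log₁₀(3.15×10⁻¹⁶ / 10⁻³) = −125.0 dBm

−125.0 dBm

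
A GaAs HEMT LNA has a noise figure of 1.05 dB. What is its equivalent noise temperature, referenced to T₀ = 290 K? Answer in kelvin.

F = 10^(1.05/10) = 1.2735
T_e = (F − 1)·T₀ = (1.2735 − 1) × 290 = 79.3 K

79.3 K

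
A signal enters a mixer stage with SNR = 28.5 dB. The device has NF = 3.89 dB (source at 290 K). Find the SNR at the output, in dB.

24.61 dB

By definition F = SNR_in/SNR_out, so in dB: SNR_out = SNR_in − NF
SNR_out = 28.5 − 3.89 = 24.61 dB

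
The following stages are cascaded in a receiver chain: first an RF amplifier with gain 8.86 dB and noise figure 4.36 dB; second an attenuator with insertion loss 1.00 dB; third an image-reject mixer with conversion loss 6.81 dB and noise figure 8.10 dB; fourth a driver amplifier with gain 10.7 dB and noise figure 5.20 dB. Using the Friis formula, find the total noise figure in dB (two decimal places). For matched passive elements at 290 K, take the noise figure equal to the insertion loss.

Convert to linear (a loss of L dB is a gain of −L dB): F_i = 10^(NF_i/10), G_i = 10^(G_i,dB/10)
  Stage 1: F_1 = 10^(4.36/10) = 2.729, G_1 = 10^(8.86/10) = 7.691
  Stage 2: F_2 = 10^(1.00/10) = 1.259, G_2 = 10^(−1.00/10) = 0.7943
  Stage 3: F_3 = 10^(8.10/10) = 6.457, G_3 = 10^(−6.81/10) = 0.2084
  Stage 4: F_4 = 10^(5.20/10) = 3.311, G_4 = 10^(10.7/10) = 11.75
Friis cascade:
  F = 2.729 + (1.259 − 1)/7.691 + (6.457 − 1)/6.109 + (3.311 − 1)/1.274 = 5.471
NF = 10 log₁₀(5.471) = 7.38 dB

7.38 dB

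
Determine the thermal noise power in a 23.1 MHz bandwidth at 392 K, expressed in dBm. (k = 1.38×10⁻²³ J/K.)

−99.0 dBm

P_n = kTB = 1.38×10⁻²³ × 392 × 2.31×10⁷ = 1.25×10⁻¹³ W
In dBm: 10 log₁₀(1.25×10⁻¹³ / 10⁻³) = −99.0 dBm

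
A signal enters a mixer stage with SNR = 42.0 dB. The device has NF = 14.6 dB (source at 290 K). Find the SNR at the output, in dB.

By definition F = SNR_in/SNR_out, so in dB: SNR_out = SNR_in − NF
SNR_out = 42.0 − 14.6 = 27.4 dB

27.4 dB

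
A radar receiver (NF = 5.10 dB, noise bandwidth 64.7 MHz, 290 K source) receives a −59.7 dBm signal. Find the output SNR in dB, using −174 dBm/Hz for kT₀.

31.1 dB

Noise floor: N = −174 + 10 log₁₀(B) + NF
10 log₁₀(6.47×10⁷) = 78.11 dB
N = −174 + 78.11 + 5.10 = −90.79 dBm
SNR = P_sig − N = −59.7 − (−90.79) = 31.09 dB → 31.1 dB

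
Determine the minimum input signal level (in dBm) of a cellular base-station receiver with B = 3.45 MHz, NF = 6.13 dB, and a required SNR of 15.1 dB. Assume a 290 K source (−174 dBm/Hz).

−87.4 dBm

Sensitivity = −174 + 10 log₁₀(B) + NF + SNR_min
= −174 + 65.38 + 6.13 + 15.1
= −87.39 dBm → −87.4 dBm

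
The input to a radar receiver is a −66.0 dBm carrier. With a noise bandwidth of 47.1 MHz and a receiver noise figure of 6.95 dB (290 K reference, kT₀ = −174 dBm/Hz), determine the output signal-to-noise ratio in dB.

24.3 dB

Noise floor: N = −174 + 10 log₁₀(B) + NF
10 log₁₀(4.71×10⁷) = 76.73 dB
N = −174 + 76.73 + 6.95 = −90.32 dBm
SNR = P_sig − N = −66.0 − (−90.32) = 24.32 dB → 24.3 dB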